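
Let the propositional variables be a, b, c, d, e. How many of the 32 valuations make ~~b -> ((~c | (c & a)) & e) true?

22

Initial set: {T (~~b -> ((~c | (c & a)) & e))}.
T (~~b -> ((~c | (c & a)) & e)): β-rule — branch into F ~~b  //  T ((~c | (c & a)) & e).
  branch 1 (add F ~~b):
    F ~~b: drop double negation, giving F b.
    ○ open, literals {b=false}.
  branch 2 (add T ((~c | (c & a)) & e)):
    T ((~c | (c & a)) & e): α-rule — add T (~c | (c & a)), T e.
    T (~c | (c & a)): β-rule — branch into T ~c  //  T (c & a).
      branch 2.1 (add T ~c):
        ○ open, literals {c=false, e=true}.
      branch 2.2 (add T (c & a)):
        T (c & a): α-rule — add T c, T a.
        ○ open, literals {a=true, c=true, e=true}.
0 branches closed, 3 open.
Each open branch fixes some atoms; the unmentioned ones are free. Counting distinct full assignments: branch {b=false} (a, c, d, e) contributes 16 new; branch {c=false, e=true} (a, b, d) contributes 4 new; branch {a=true, c=true, e=true} (b, d) contributes 2 new. Total: 22.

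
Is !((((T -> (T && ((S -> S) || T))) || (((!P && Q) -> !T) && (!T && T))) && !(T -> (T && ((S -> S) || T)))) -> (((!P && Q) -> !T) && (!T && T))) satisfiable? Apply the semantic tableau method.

Unsatisfiable

Initial set: {!((((T -> (T && ((S -> S) || T))) || (((!P && Q) -> !T) && (!T && T))) && !(T -> (T && ((S -> S) || T)))) -> (((!P && Q) -> !T) && (!T && T)))}.
!((((T -> (T && ((S -> S) || T))) || (((!P && Q) -> !T) && (!T && T))) && !(T -> (T && ((S -> S) || T)))) -> (((!P && Q) -> !T) && (!T && T))): α-rule — add (((T -> (T && ((S -> S) || T))) || (((!P && Q) -> !T) && (!T && T))) && !(T -> (T && ((S -> S) || T)))), !(((!P && Q) -> !T) && (!T && T)).
(((T -> (T && ((S -> S) || T))) || (((!P && Q) -> !T) && (!T && T))) && !(T -> (T && ((S -> S) || T)))): α-rule — add ((T -> (T && ((S -> S) || T))) || (((!P && Q) -> !T) && (!T && T))), !(T -> (T && ((S -> S) || T))).
!(T -> (T && ((S -> S) || T))): α-rule — add T, !(T && ((S -> S) || T)).
!(((!P && Q) -> !T) && (!T && T)): β-rule — branch into !((!P && Q) -> !T)  //  !(!T && T).
  branch 1 (add !((!P && Q) -> !T)):
    !((!P && Q) -> !T): α-rule — add (!P && Q), !!T.
    (!P && Q): α-rule — add !P, Q.
    ((T -> (T && ((S -> S) || T))) || (((!P && Q) -> !T) && (!T && T))): β-rule — branch into (T -> (T && ((S -> S) || T)))  //  (((!P && Q) -> !T) && (!T && T)).
      branch 1.1 (add (T -> (T && ((S -> S) || T)))):
        !(T && ((S -> S) || T)): β-rule — branch into !T  //  !((S -> S) || T).
          branch 1.1.1 (add !T):
            × closes — contains both T and !T.
          branch 1.1.2 (add !((S -> S) || T)):
            !((S -> S) || T): α-rule — add !(S -> S), !T.
            × closes — contains both T and !T.
      branch 1.2 (add (((!P && Q) -> !T) && (!T && T))):
        (((!P && Q) -> !T) && (!T && T)): α-rule — add ((!P && Q) -> !T), (!T && T).
        (!T && T): α-rule — add !T, T.
        × closes — contains both T and !T.
  branch 2 (add !(!T && T)):
    ((T -> (T && ((S -> S) || T))) || (((!P && Q) -> !T) && (!T && T))): β-rule — branch into (T -> (T && ((S -> S) || T)))  //  (((!P && Q) -> !T) && (!T && T)).
      branch 2.1 (add (T -> (T && ((S -> S) || T)))):
        !(T && ((S -> S) || T)): β-rule — branch into !T  //  !((S -> S) || T).
          branch 2.1.1 (add !T):
            × closes — contains both T and !T.
          branch 2.1.2 (add !((S -> S) || T)):
            !((S -> S) || T): α-rule — add !(S -> S), !T.
            × closes — contains both T and !T.
      branch 2.2 (add (((!P && Q) -> !T) && (!T && T))):
        (((!P && Q) -> !T) && (!T && T)): α-rule — add ((!P && Q) -> !T), (!T && T).
        (!T && T): α-rule — add !T, T.
        × closes — contains both T and !T.
All 6 branches close.
Every branch closed; the formula is unsatisfiable.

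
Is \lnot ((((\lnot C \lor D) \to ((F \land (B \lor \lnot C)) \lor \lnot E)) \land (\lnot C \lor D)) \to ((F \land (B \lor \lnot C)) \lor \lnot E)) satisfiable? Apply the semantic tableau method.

Unsatisfiable

Initial set: {\lnot ((((\lnot C \lor D) \to ((F \land (B \lor \lnot C)) \lor \lnot E)) \land (\lnot C \lor D)) \to ((F \land (B \lor \lnot C)) \lor \lnot E))}.
\lnot ((((\lnot C \lor D) \to ((F \land (B \lor \lnot C)) \lor \lnot E)) \land (\lnot C \lor D)) \to ((F \land (B \lor \lnot C)) \lor \lnot E)): α-rule — add (((\lnot C \lor D) \to ((F \land (B \lor \lnot C)) \lor \lnot E)) \land (\lnot C \lor D)), \lnot ((F \land (B \lor \lnot C)) \lor \lnot E).
(((\lnot C \lor D) \to ((F \land (B \lor \lnot C)) \lor \lnot E)) \land (\lnot C \lor D)): α-rule — add ((\lnot C \lor D) \to ((F \land (B \lor \lnot C)) \lor \lnot E)), (\lnot C \lor D).
\lnot ((F \land (B \lor \lnot C)) \lor \lnot E): α-rule — add \lnot (F \land (B \lor \lnot C)), \lnot \lnot E.
((\lnot C \lor D) \to ((F \land (B \lor \lnot C)) \lor \lnot E)): β-rule — branch into \lnot (\lnot C \lor D)  //  ((F \land (B \lor \lnot C)) \lor \lnot E).
  branch 1 (add \lnot (\lnot C \lor D)):
    \lnot (\lnot C \lor D): α-rule — add \lnot \lnot C, \lnot D.
    (\lnot C \lor D): β-rule — branch into \lnot C  //  D.
      branch 1.1 (add \lnot C):
        × closes — contains both C and \lnot C.
      branch 1.2 (add D):
        × closes — contains both D and \lnot D.
  branch 2 (add ((F \land (B \lor \lnot C)) \lor \lnot E)):
    (\lnot C \lor D): β-rule — branch into \lnot C  //  D.
      branch 2.1 (add \lnot C):
        \lnot (F \land (B \lor \lnot C)): β-rule — branch into \lnot F  //  \lnot (B \lor \lnot C).
          branch 2.1.1 (add \lnot F):
            ((F \land (B \lor \lnot C)) \lor \lnot E): β-rule — branch into (F \land (B \lor \lnot C))  //  \lnot E.
              branch 2.1.1.1 (add (F \land (B \lor \lnot C))):
                (F \land (B \lor \lnot C)): α-rule — add F, (B \lor \lnot C).
                × closes — contains both F and \lnot F.
              branch 2.1.1.2 (add \lnot E):
                × closes — contains both E and \lnot E.
          branch 2.1.2 (add \lnot (B \lor \lnot C)):
            \lnot (B \lor \lnot C): α-rule — add \lnot B, \lnot \lnot C.
            × closes — contains both C and \lnot C.
      branch 2.2 (add D):
        \lnot (F \land (B \lor \lnot C)): β-rule — branch into \lnot F  //  \lnot (B \lor \lnot C).
          branch 2.2.1 (add \lnot F):
            ((F \land (B \lor \lnot C)) \lor \lnot E): β-rule — branch into (F \land (B \lor \lnot C))  //  \lnot E.
              branch 2.2.1.1 (add (F \land (B \lor \lnot C))):
                (F \land (B \lor \lnot C)): α-rule — add F, (B \lor \lnot C).
                × closes — contains both F and \lnot F.
              branch 2.2.1.2 (add \lnot E):
                × closes — contains both E and \lnot E.
          branch 2.2.2 (add \lnot (B \lor \lnot C)):
            \lnot (B \lor \lnot C): α-rule — add \lnot B, \lnot \lnot C.
            ((F \land (B \lor \lnot C)) \lor \lnot E): β-rule — branch into (F \land (B \lor \lnot C))  //  \lnot E.
              branch 2.2.2.1 (add (F \land (B \lor \lnot C))):
                (F \land (B \lor \lnot C)): α-rule — add F, (B \lor \lnot C).
                (B \lor \lnot C): β-rule — branch into B  //  \lnot C.
                  branch 2.2.2.1.1 (add B):
                    × closes — contains both B and \lnot B.
                  branch 2.2.2.1.2 (add \lnot C):
                    × closes — contains both C and \lnot C.
              branch 2.2.2.2 (add \lnot E):
                × closes — contains both E and \lnot E.
All 10 branches close.
Every branch closed; the formula is unsatisfiable.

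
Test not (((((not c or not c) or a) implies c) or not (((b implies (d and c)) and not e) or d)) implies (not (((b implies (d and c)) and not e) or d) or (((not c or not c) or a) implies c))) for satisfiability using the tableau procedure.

Unsatisfiable

Initial set: {not (((((not c or not c) or a) implies c) or not (((b implies (d and c)) and not e) or d)) implies (not (((b implies (d and c)) and not e) or d) or (((not c or not c) or a) implies c)))}.
not (((((not c or not c) or a) implies c) or not (((b implies (d and c)) and not e) or d)) implies (not (((b implies (d and c)) and not e) or d) or (((not c or not c) or a) implies c))): α-rule — add ((((not c or not c) or a) implies c) or not (((b implies (d and c)) and not e) or d)), not (not (((b implies (d and c)) and not e) or d) or (((not c or not c) or a) implies c)).
not (not (((b implies (d and c)) and not e) or d) or (((not c or not c) or a) implies c)): α-rule — add not not (((b implies (d and c)) and not e) or d), not (((not c or not c) or a) implies c).
not (((not c or not c) or a) implies c): α-rule — add ((not c or not c) or a), not c.
((((not c or not c) or a) implies c) or not (((b implies (d and c)) and not e) or d)): β-rule — branch into (((not c or not c) or a) implies c)  //  not (((b implies (d and c)) and not e) or d).
  branch 1 (add (((not c or not c) or a) implies c)):
    not not (((b implies (d and c)) and not e) or d): β-rule — branch into ((b implies (d and c)) and not e)  //  d.
      branch 1.1 (add ((b implies (d and c)) and not e)):
        ((b implies (d and c)) and not e): α-rule — add (b implies (d and c)), not e.
        ((not c or not c) or a): β-rule — branch into (not c or not c)  //  a.
          branch 1.1.1 (add (not c or not c)):
            (((not c or not c) or a) implies c): β-rule — branch into not ((not c or not c) or a)  //  c.
              branch 1.1.1.1 (add not ((not c or not c) or a)):
                not ((not c or not c) or a): α-rule — add not (not c or not c), not a.
                not (not c or not c): α-rule — add not not c, not not c.
                × closes — contains both c and not c.
              branch 1.1.1.2 (add c):
                × closes — contains both c and not c.
          branch 1.1.2 (add a):
            (((not c or not c) or a) implies c): β-rule — branch into not ((not c or not c) or a)  //  c.
              branch 1.1.2.1 (add not ((not c or not c) or a)):
                not ((not c or not c) or a): α-rule — add not (not c or not c), not a.
                × closes — contains both a and not a.
              branch 1.1.2.2 (add c):
                × closes — contains both c and not c.
      branch 1.2 (add d):
        ((not c or not c) or a): β-rule — branch into (not c or not c)  //  a.
          branch 1.2.1 (add (not c or not c)):
            (((not c or not c) or a) implies c): β-rule — branch into not ((not c or not c) or a)  //  c.
              branch 1.2.1.1 (add not ((not c or not c) or a)):
                not ((not c or not c) or a): α-rule — add not (not c or not c), not a.
                not (not c or not c): α-rule — add not not c, not not c.
                × closes — contains both c and not c.
              branch 1.2.1.2 (add c):
                × closes — contains both c and not c.
          branch 1.2.2 (add a):
            (((not c or not c) or a) implies c): β-rule — branch into not ((not c or not c) or a)  //  c.
              branch 1.2.2.1 (add not ((not c or not c) or a)):
                not ((not c or not c) or a): α-rule — add not (not c or not c), not a.
                × closes — contains both a and not a.
              branch 1.2.2.2 (add c):
                × closes — contains both c and not c.
  branch 2 (add not (((b implies (d and c)) and not e) or d)):
    not (((b implies (d and c)) and not e) or d): α-rule — add not ((b implies (d and c)) and not e), not d.
    not not (((b implies (d and c)) and not e) or d): β-rule — branch into ((b implies (d and c)) and not e)  //  d.
      branch 2.1 (add ((b implies (d and c)) and not e)):
        ((b implies (d and c)) and not e): α-rule — add (b implies (d and c)), not e.
        ((not c or not c) or a): β-rule — branch into (not c or not c)  //  a.
          branch 2.1.1 (add (not c or not c)):
            not ((b implies (d and c)) and not e): β-rule — branch into not (b implies (d and c))  //  not not e.
              branch 2.1.1.1 (add not (b implies (d and c))):
                not (b implies (d and c)): α-rule — add b, not (d and c).
                (b implies (d and c)): β-rule — branch into not b  //  (d and c).
                  branch 2.1.1.1.1 (add not b):
                    × closes — contains both b and not b.
                  branch 2.1.1.1.2 (add (d and c)):
                    (d and c): α-rule — add d, c.
                    × closes — contains both d and not d.
              branch 2.1.1.2 (add not not e):
                × closes — contains both e and not e.
          branch 2.1.2 (add a):
            not ((b implies (d and c)) and not e): β-rule — branch into not (b implies (d and c))  //  not not e.
              branch 2.1.2.1 (add not (b implies (d and c))):
                not (b implies (d and c)): α-rule — add b, not (d and c).
                (b implies (d and c)): β-rule — branch into not b  //  (d and c).
                  branch 2.1.2.1.1 (add not b):
                    × closes — contains both b and not b.
                  branch 2.1.2.1.2 (add (d and c)):
                    (d and c): α-rule — add d, c.
                    × closes — contains both d and not d.
              branch 2.1.2.2 (add not not e):
                × closes — contains both e and not e.
      branch 2.2 (add d):
        × closes — contains both d and not d.
All 15 branches close.
Every branch closed; the formula is unsatisfiable.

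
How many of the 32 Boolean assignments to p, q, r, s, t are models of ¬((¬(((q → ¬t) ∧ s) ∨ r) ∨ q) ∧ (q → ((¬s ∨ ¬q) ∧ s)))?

Initial set: {¬((¬(((q → ¬t) ∧ s) ∨ r) ∨ q) ∧ (q → ((¬s ∨ ¬q) ∧ s)))}.
¬((¬(((q → ¬t) ∧ s) ∨ r) ∨ q) ∧ (q → ((¬s ∨ ¬q) ∧ s))): β-rule — branch into ¬(¬(((q → ¬t) ∧ s) ∨ r) ∨ q)  //  ¬(q → ((¬s ∨ ¬q) ∧ s)).
  branch 1 (add ¬(¬(((q → ¬t) ∧ s) ∨ r) ∨ q)):
    ¬(¬(((q → ¬t) ∧ s) ∨ r) ∨ q): α-rule — add ¬¬(((q → ¬t) ∧ s) ∨ r), ¬q.
    ¬¬(((q → ¬t) ∧ s) ∨ r): β-rule — branch into ((q → ¬t) ∧ s)  //  r.
      branch 1.1 (add ((q → ¬t) ∧ s)):
        ((q → ¬t) ∧ s): α-rule — add (q → ¬t), s.
        (q → ¬t): β-rule — branch into ¬q  //  ¬t.
          branch 1.1.1 (add ¬q):
            ○ open, literals {q=0, s=1}.
          branch 1.1.2 (add ¬t):
            ○ open, literals {q=0, s=1, t=0}.
      branch 1.2 (add r):
        ○ open, literals {q=0, r=1}.
  branch 2 (add ¬(q → ((¬s ∨ ¬q) ∧ s))):
    ¬(q → ((¬s ∨ ¬q) ∧ s)): α-rule — add q, ¬((¬s ∨ ¬q) ∧ s).
    ¬((¬s ∨ ¬q) ∧ s): β-rule — branch into ¬(¬s ∨ ¬q)  //  ¬s.
      branch 2.1 (add ¬(¬s ∨ ¬q)):
        ¬(¬s ∨ ¬q): α-rule — add ¬¬s, ¬¬q.
        ○ open, literals {q=1, s=1}.
      branch 2.2 (add ¬s):
        ○ open, literals {q=1, s=0}.
0 branches closed, 5 open.
Each open branch fixes some atoms; the unmentioned ones are free. Counting distinct full assignments: branch {q=0, s=1} (p, r, t) contributes 8 new; branch {q=0, s=1, t=0} (p, r) contributes 0 new; branch {q=0, r=1} (p, s, t) contributes 4 new; branch {q=1, s=1} (p, r, t) contributes 8 new; branch {q=1, s=0} (p, r, t) contributes 8 new. Total: 28.

28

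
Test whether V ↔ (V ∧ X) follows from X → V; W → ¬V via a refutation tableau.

Initial set: {(X → V); (W → ¬V); ¬(V ↔ (V ∧ X))}.
(X → V): β-rule — branch into ¬X  //  V.
  branch 1 (add ¬X):
    (W → ¬V): β-rule — branch into ¬W  //  ¬V.
      branch 1.1 (add ¬W):
        ¬(V ↔ (V ∧ X)): β-rule — branch into V, ¬(V ∧ X)  //  ¬V, (V ∧ X).
          branch 1.1.1 (add V, ¬(V ∧ X)):
            ¬(V ∧ X): β-rule — branch into ¬V  //  ¬X.
              branch 1.1.1.1 (add ¬V):
                × closes — contains both V and ¬V.
              branch 1.1.1.2 (add ¬X):
                ○ open, literals {V=T, W=F, X=F}.
          branch 1.1.2 (add ¬V, (V ∧ X)):
            (V ∧ X): α-rule — add V, X.
            × closes — contains both V and ¬V.
      branch 1.2 (add ¬V):
        ¬(V ↔ (V ∧ X)): β-rule — branch into V, ¬(V ∧ X)  //  ¬V, (V ∧ X).
          branch 1.2.1 (add V, ¬(V ∧ X)):
            × closes — contains both V and ¬V.
          branch 1.2.2 (add ¬V, (V ∧ X)):
            (V ∧ X): α-rule — add V, X.
            × closes — contains both V and ¬V.
  branch 2 (add V):
    (W → ¬V): β-rule — branch into ¬W  //  ¬V.
      branch 2.1 (add ¬W):
        ¬(V ↔ (V ∧ X)): β-rule — branch into V, ¬(V ∧ X)  //  ¬V, (V ∧ X).
          branch 2.1.1 (add V, ¬(V ∧ X)):
            ¬(V ∧ X): β-rule — branch into ¬V  //  ¬X.
              branch 2.1.1.1 (add ¬V):
                × closes — contains both V and ¬V.
              branch 2.1.1.2 (add ¬X):
                ○ open, literals {V=T, W=F, X=F}.
          branch 2.1.2 (add ¬V, (V ∧ X)):
            × closes — contains both V and ¬V.
      branch 2.2 (add ¬V):
        × closes — contains both V and ¬V.
7 branches closed, 2 open.
An open branch gives a countermodel: V=T, W=F, X=F (unmentioned atoms arbitrary); the premises hold there but the conclusion fails.

No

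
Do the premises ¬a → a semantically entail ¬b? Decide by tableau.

Initial set: {(¬a → a); ¬¬b}.
(¬a → a): β-rule — branch into ¬¬a  //  a.
  branch 1 (add ¬¬a):
    ○ open, literals {a=true, b=true}.
  branch 2 (add a):
    ○ open, literals {a=true, b=true}.
0 branches closed, 2 open.
An open branch gives a countermodel: a=true, b=true (unmentioned atoms arbitrary); the premises hold there but the conclusion fails.

No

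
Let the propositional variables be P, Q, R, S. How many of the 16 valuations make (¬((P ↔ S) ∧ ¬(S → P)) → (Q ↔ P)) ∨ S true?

Initial set: {((¬((P ↔ S) ∧ ¬(S → P)) → (Q ↔ P)) ∨ S)}.
((¬((P ↔ S) ∧ ¬(S → P)) → (Q ↔ P)) ∨ S): β-rule — branch into (¬((P ↔ S) ∧ ¬(S → P)) → (Q ↔ P))  //  S.
  branch 1 (add (¬((P ↔ S) ∧ ¬(S → P)) → (Q ↔ P))):
    (¬((P ↔ S) ∧ ¬(S → P)) → (Q ↔ P)): β-rule — branch into ¬¬((P ↔ S) ∧ ¬(S → P))  //  (Q ↔ P).
      branch 1.1 (add ¬¬((P ↔ S) ∧ ¬(S → P))):
        ¬¬((P ↔ S) ∧ ¬(S → P)): α-rule — add (P ↔ S), ¬(S → P).
        ¬(S → P): α-rule — add S, ¬P.
        (P ↔ S): β-rule — branch into P, S  //  ¬P, ¬S.
          branch 1.1.1 (add P, S):
            × closes — contains both P and ¬P.
          branch 1.1.2 (add ¬P, ¬S):
            × closes — contains both S and ¬S.
      branch 1.2 (add (Q ↔ P)):
        (Q ↔ P): β-rule — branch into Q, P  //  ¬Q, ¬P.
          branch 1.2.1 (add Q, P):
            ○ open, literals {P=true, Q=true}.
          branch 1.2.2 (add ¬Q, ¬P):
            ○ open, literals {P=false, Q=false}.
  branch 2 (add S):
    ○ open, literals {S=true}.
2 branches closed, 3 open.
Each open branch fixes some atoms; the unmentioned ones are free. Counting distinct full assignments: branch {P=true, Q=true} (R, S) contributes 4 new; branch {P=false, Q=false} (R, S) contributes 4 new; branch {S=true} (P, Q, R) contributes 4 new. Total: 12.

12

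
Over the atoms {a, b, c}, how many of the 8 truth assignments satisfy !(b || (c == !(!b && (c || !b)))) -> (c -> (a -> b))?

Initial set: {(!(b || (c == !(!b && (c || !b)))) -> (c -> (a -> b)))}.
(!(b || (c == !(!b && (c || !b)))) -> (c -> (a -> b))): β-rule — branch into !!(b || (c == !(!b && (c || !b))))  //  (c -> (a -> b)).
  branch 1 (add !!(b || (c == !(!b && (c || !b))))):
    !!(b || (c == !(!b && (c || !b)))): β-rule — branch into b  //  (c == !(!b && (c || !b))).
      branch 1.1 (add b):
        ○ open, literals {b=T}.
      branch 1.2 (add (c == !(!b && (c || !b)))):
        (c == !(!b && (c || !b))): β-rule — branch into c, !(!b && (c || !b))  //  !c, !!(!b && (c || !b)).
          branch 1.2.1 (add c, !(!b && (c || !b))):
            !(!b && (c || !b)): β-rule — branch into !!b  //  !(c || !b).
              branch 1.2.1.1 (add !!b):
                ○ open, literals {b=T, c=T}.
              branch 1.2.1.2 (add !(c || !b)):
                !(c || !b): α-rule — add !c, !!b.
                × closes — contains both c and !c.
          branch 1.2.2 (add !c, !!(!b && (c || !b))):
            !!(!b && (c || !b)): α-rule — add !b, (c || !b).
            (c || !b): β-rule — branch into c  //  !b.
              branch 1.2.2.1 (add c):
                × closes — contains both c and !c.
              branch 1.2.2.2 (add !b):
                ○ open, literals {b=F, c=F}.
  branch 2 (add (c -> (a -> b))):
    (c -> (a -> b)): β-rule — branch into !c  //  (a -> b).
      branch 2.1 (add !c):
        ○ open, literals {c=F}.
      branch 2.2 (add (a -> b)):
        (a -> b): β-rule — branch into !a  //  b.
          branch 2.2.1 (add !a):
            ○ open, literals {a=F}.
          branch 2.2.2 (add b):
            ○ open, literals {b=T}.
2 branches closed, 6 open.
Each open branch fixes some atoms; the unmentioned ones are free. Counting distinct full assignments: branch {b=T} (a, c) contributes 4 new; branch {b=T, c=T} (a) contributes 0 new; branch {b=F, c=F} (a) contributes 2 new; branch {c=F} (a, b) contributes 0 new; branch {a=F} (b, c) contributes 1 new; branch {b=T} (a, c) contributes 0 new. Total: 7.

7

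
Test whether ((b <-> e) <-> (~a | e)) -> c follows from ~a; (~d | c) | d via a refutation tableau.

Initial set: {~a; ((~d | c) | d); ~(((b <-> e) <-> (~a | e)) -> c)}.
~(((b <-> e) <-> (~a | e)) -> c): α-rule — add ((b <-> e) <-> (~a | e)), ~c.
((~d | c) | d): β-rule — branch into (~d | c)  //  d.
  branch 1 (add (~d | c)):
    ((b <-> e) <-> (~a | e)): β-rule — branch into (b <-> e), (~a | e)  //  ~(b <-> e), ~(~a | e).
      branch 1.1 (add (b <-> e), (~a | e)):
        (~d | c): β-rule — branch into ~d  //  c.
          branch 1.1.1 (add ~d):
            (b <-> e): β-rule — branch into b, e  //  ~b, ~e.
              branch 1.1.1.1 (add b, e):
                (~a | e): β-rule — branch into ~a  //  e.
                  branch 1.1.1.1.1 (add ~a):
                    ○ open, literals {a=0, b=1, c=0, d=0, e=1}.
                  branch 1.1.1.1.2 (add e):
                    ○ open, literals {a=0, b=1, c=0, d=0, e=1}.
              branch 1.1.1.2 (add ~b, ~e):
                (~a | e): β-rule — branch into ~a  //  e.
                  branch 1.1.1.2.1 (add ~a):
                    ○ open, literals {a=0, b=0, c=0, d=0, e=0}.
                  branch 1.1.1.2.2 (add e):
                    × closes — contains both e and ~e.
          branch 1.1.2 (add c):
            × closes — contains both c and ~c.
      branch 1.2 (add ~(b <-> e), ~(~a | e)):
        ~(~a | e): α-rule — add ~~a, ~e.
        × closes — contains both a and ~a.
  branch 2 (add d):
    ((b <-> e) <-> (~a | e)): β-rule — branch into (b <-> e), (~a | e)  //  ~(b <-> e), ~(~a | e).
      branch 2.1 (add (b <-> e), (~a | e)):
        (b <-> e): β-rule — branch into b, e  //  ~b, ~e.
          branch 2.1.1 (add b, e):
            (~a | e): β-rule — branch into ~a  //  e.
              branch 2.1.1.1 (add ~a):
                ○ open, literals {a=0, b=1, c=0, d=1, e=1}.
              branch 2.1.1.2 (add e):
                ○ open, literals {a=0, b=1, c=0, d=1, e=1}.
          branch 2.1.2 (add ~b, ~e):
            (~a | e): β-rule — branch into ~a  //  e.
              branch 2.1.2.1 (add ~a):
                ○ open, literals {a=0, b=0, c=0, d=1, e=0}.
              branch 2.1.2.2 (add e):
                × closes — contains both e and ~e.
      branch 2.2 (add ~(b <-> e), ~(~a | e)):
        ~(~a | e): α-rule — add ~~a, ~e.
        × closes — contains both a and ~a.
5 branches closed, 6 open.
An open branch gives a countermodel: a=0, b=1, c=0, d=0, e=1 (unmentioned atoms arbitrary); the premises hold there but the conclusion fails.

No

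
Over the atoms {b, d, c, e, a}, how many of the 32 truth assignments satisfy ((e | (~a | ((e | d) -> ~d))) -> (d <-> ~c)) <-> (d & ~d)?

Initial set: {T (((e | (~a | ((e | d) -> ~d))) -> (d <-> ~c)) <-> (d & ~d))}.
T (((e | (~a | ((e | d) -> ~d))) -> (d <-> ~c)) <-> (d & ~d)): β-rule — branch into T ((e | (~a | ((e | d) -> ~d))) -> (d <-> ~c)), T (d & ~d)  //  F ((e | (~a | ((e | d) -> ~d))) -> (d <-> ~c)), F (d & ~d).
  branch 1 (add T ((e | (~a | ((e | d) -> ~d))) -> (d <-> ~c)), T (d & ~d)):
    T (d & ~d): α-rule — add T d, T ~d.
    × closes — contains both d and ~d.
  branch 2 (add F ((e | (~a | ((e | d) -> ~d))) -> (d <-> ~c)), F (d & ~d)):
    F ((e | (~a | ((e | d) -> ~d))) -> (d <-> ~c)): α-rule — add T (e | (~a | ((e | d) -> ~d))), F (d <-> ~c).
    F (d & ~d): β-rule — branch into F d  //  F ~d.
      branch 2.1 (add F d):
        T (e | (~a | ((e | d) -> ~d))): β-rule — branch into T e  //  T (~a | ((e | d) -> ~d)).
          branch 2.1.1 (add T e):
            F (d <-> ~c): β-rule — branch into T d, F ~c  //  F d, T ~c.
              branch 2.1.1.1 (add T d, F ~c):
                × closes — contains both d and ~d.
              branch 2.1.1.2 (add F d, T ~c):
                ○ open, literals {c=0, d=0, e=1}.
          branch 2.1.2 (add T (~a | ((e | d) -> ~d))):
            F (d <-> ~c): β-rule — branch into T d, F ~c  //  F d, T ~c.
              branch 2.1.2.1 (add T d, F ~c):
                × closes — contains both d and ~d.
              branch 2.1.2.2 (add F d, T ~c):
                T (~a | ((e | d) -> ~d)): β-rule — branch into T ~a  //  T ((e | d) -> ~d).
                  branch 2.1.2.2.1 (add T ~a):
                    ○ open, literals {a=0, c=0, d=0}.
                  branch 2.1.2.2.2 (add T ((e | d) -> ~d)):
                    T ((e | d) -> ~d): β-rule — branch into F (e | d)  //  T ~d.
                      branch 2.1.2.2.2.1 (add F (e | d)):
                        F (e | d): α-rule — add F e, F d.
                        ○ open, literals {c=0, d=0, e=0}.
                      branch 2.1.2.2.2.2 (add T ~d):
                        ○ open, literals {c=0, d=0}.
      branch 2.2 (add F ~d):
        T (e | (~a | ((e | d) -> ~d))): β-rule — branch into T e  //  T (~a | ((e | d) -> ~d)).
          branch 2.2.1 (add T e):
            F (d <-> ~c): β-rule — branch into T d, F ~c  //  F d, T ~c.
              branch 2.2.1.1 (add T d, F ~c):
                ○ open, literals {c=1, d=1, e=1}.
              branch 2.2.1.2 (add F d, T ~c):
                × closes — contains both d and ~d.
          branch 2.2.2 (add T (~a | ((e | d) -> ~d))):
            F (d <-> ~c): β-rule — branch into T d, F ~c  //  F d, T ~c.
              branch 2.2.2.1 (add T d, F ~c):
                T (~a | ((e | d) -> ~d)): β-rule — branch into T ~a  //  T ((e | d) -> ~d).
                  branch 2.2.2.1.1 (add T ~a):
                    ○ open, literals {a=0, c=1, d=1}.
                  branch 2.2.2.1.2 (add T ((e | d) -> ~d)):
                    T ((e | d) -> ~d): β-rule — branch into F (e | d)  //  T ~d.
                      branch 2.2.2.1.2.1 (add F (e | d)):
                        F (e | d): α-rule — add F e, F d.
                        × closes — contains both d and ~d.
                      branch 2.2.2.1.2.2 (add T ~d):
                        × closes — contains both d and ~d.
              branch 2.2.2.2 (add F d, T ~c):
                × closes — contains both d and ~d.
7 branches closed, 6 open.
Each open branch fixes some atoms; the unmentioned ones are free. Counting distinct full assignments: branch {c=0, d=0, e=1} (b, a) contributes 4 new; branch {a=0, c=0, d=0} (b, e) contributes 2 new; branch {c=0, d=0, e=0} (b, a) contributes 2 new; branch {c=0, d=0} (b, e, a) contributes 0 new; branch {c=1, d=1, e=1} (b, a) contributes 4 new; branch {a=0, c=1, d=1} (b, e) contributes 2 new. Total: 14.

14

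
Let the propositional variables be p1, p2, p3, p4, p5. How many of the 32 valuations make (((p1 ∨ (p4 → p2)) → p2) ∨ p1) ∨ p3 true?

Initial set: {T ((((p1 ∨ (p4 → p2)) → p2) ∨ p1) ∨ p3)}.
T ((((p1 ∨ (p4 → p2)) → p2) ∨ p1) ∨ p3): β-rule — branch into T (((p1 ∨ (p4 → p2)) → p2) ∨ p1)  //  T p3.
  branch 1 (add T (((p1 ∨ (p4 → p2)) → p2) ∨ p1)):
    T (((p1 ∨ (p4 → p2)) → p2) ∨ p1): β-rule — branch into T ((p1 ∨ (p4 → p2)) → p2)  //  T p1.
      branch 1.1 (add T ((p1 ∨ (p4 → p2)) → p2)):
        T ((p1 ∨ (p4 → p2)) → p2): β-rule — branch into F (p1 ∨ (p4 → p2))  //  T p2.
          branch 1.1.1 (add F (p1 ∨ (p4 → p2))):
            F (p1 ∨ (p4 → p2)): α-rule — add F p1, F (p4 → p2).
            F (p4 → p2): α-rule — add T p4, F p2.
            ○ open, literals {p1=F, p2=F, p4=T}.
          branch 1.1.2 (add T p2):
            ○ open, literals {p2=T}.
      branch 1.2 (add T p1):
        ○ open, literals {p1=T}.
  branch 2 (add T p3):
    ○ open, literals {p3=T}.
0 branches closed, 4 open.
Each open branch fixes some atoms; the unmentioned ones are free. Counting distinct full assignments: branch {p1=F, p2=F, p4=T} (p3, p5) contributes 4 new; branch {p2=T} (p1, p3, p4, p5) contributes 16 new; branch {p1=T} (p2, p3, p4, p5) contributes 8 new; branch {p3=T} (p1, p2, p4, p5) contributes 2 new. Total: 30.

30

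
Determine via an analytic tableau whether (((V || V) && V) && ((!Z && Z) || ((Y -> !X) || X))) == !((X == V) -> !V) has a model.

Satisfiable

Initial set: {((((V || V) && V) && ((!Z && Z) || ((Y -> !X) || X))) == !((X == V) -> !V))}.
((((V || V) && V) && ((!Z && Z) || ((Y -> !X) || X))) == !((X == V) -> !V)): β-rule — branch into (((V || V) && V) && ((!Z && Z) || ((Y -> !X) || X))), !((X == V) -> !V)  //  !(((V || V) && V) && ((!Z && Z) || ((Y -> !X) || X))), !!((X == V) -> !V).
  branch 1 (add (((V || V) && V) && ((!Z && Z) || ((Y -> !X) || X))), !((X == V) -> !V)):
    (((V || V) && V) && ((!Z && Z) || ((Y -> !X) || X))): α-rule — add ((V || V) && V), ((!Z && Z) || ((Y -> !X) || X)).
    !((X == V) -> !V): α-rule — add (X == V), !!V.
    ((V || V) && V): α-rule — add (V || V), V.
    ((!Z && Z) || ((Y -> !X) || X)): β-rule — branch into (!Z && Z)  //  ((Y -> !X) || X).
      branch 1.1 (add (!Z && Z)):
        (!Z && Z): α-rule — add !Z, Z.
        × closes — contains both Z and !Z.
      branch 1.2 (add ((Y -> !X) || X)):
        (X == V): β-rule — branch into X, V  //  !X, !V.
          branch 1.2.1 (add X, V):
            (V || V): β-rule — branch into V  //  V.
              branch 1.2.1.1 (add V):
                ((Y -> !X) || X): β-rule — branch into (Y -> !X)  //  X.
                  branch 1.2.1.1.1 (add (Y -> !X)):
                    (Y -> !X): β-rule — branch into !Y  //  !X.
                      branch 1.2.1.1.1.1 (add !Y):
                        ○ open, literals {V=T, X=T, Y=F}.
                      branch 1.2.1.1.1.2 (add !X):
                        × closes — contains both X and !X.
                  branch 1.2.1.1.2 (add X):
                    ○ open, literals {V=T, X=T}.
              branch 1.2.1.2 (add V):
                ((Y -> !X) || X): β-rule — branch into (Y -> !X)  //  X.
                  branch 1.2.1.2.1 (add (Y -> !X)):
                    (Y -> !X): β-rule — branch into !Y  //  !X.
                      branch 1.2.1.2.1.1 (add !Y):
                        ○ open, literals {V=T, X=T, Y=F}.
                      branch 1.2.1.2.1.2 (add !X):
                        × closes — contains both X and !X.
                  branch 1.2.1.2.2 (add X):
                    ○ open, literals {V=T, X=T}.
          branch 1.2.2 (add !X, !V):
            × closes — contains both V and !V.
  branch 2 (add !(((V || V) && V) && ((!Z && Z) || ((Y -> !X) || X))), !!((X == V) -> !V)):
    !(((V || V) && V) && ((!Z && Z) || ((Y -> !X) || X))): β-rule — branch into !((V || V) && V)  //  !((!Z && Z) || ((Y -> !X) || X)).
      branch 2.1 (add !((V || V) && V)):
        !!((X == V) -> !V): β-rule — branch into !(X == V)  //  !V.
          branch 2.1.1 (add !(X == V)):
            !((V || V) && V): β-rule — branch into !(V || V)  //  !V.
              branch 2.1.1.1 (add !(V || V)):
                !(V || V): α-rule — add !V, !V.
                !(X == V): β-rule — branch into X, !V  //  !X, V.
                  branch 2.1.1.1.1 (add X, !V):
                    ○ open, literals {V=F, X=T}.
                  branch 2.1.1.1.2 (add !X, V):
                    × closes — contains both V and !V.
              branch 2.1.1.2 (add !V):
                !(X == V): β-rule — branch into X, !V  //  !X, V.
                  branch 2.1.1.2.1 (add X, !V):
                    ○ open, literals {V=F, X=T}.
                  branch 2.1.1.2.2 (add !X, V):
                    × closes — contains both V and !V.
          branch 2.1.2 (add !V):
            !((V || V) && V): β-rule — branch into !(V || V)  //  !V.
              branch 2.1.2.1 (add !(V || V)):
                !(V || V): α-rule — add !V, !V.
                ○ open, literals {V=F}.
              branch 2.1.2.2 (add !V):
                ○ open, literals {V=F}.
      branch 2.2 (add !((!Z && Z) || ((Y -> !X) || X))):
        !((!Z && Z) || ((Y -> !X) || X)): α-rule — add !(!Z && Z), !((Y -> !X) || X).
        !((Y -> !X) || X): α-rule — add !(Y -> !X), !X.
        !(Y -> !X): α-rule — add Y, !!X.
        × closes — contains both X and !X.
7 branches closed, 8 open.
An open branch gives a satisfying assignment: V=T, X=T, Y=F.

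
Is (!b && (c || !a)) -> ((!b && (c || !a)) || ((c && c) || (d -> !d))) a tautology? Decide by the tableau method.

Assume the negation and expand:
Initial set: {!((!b && (c || !a)) -> ((!b && (c || !a)) || ((c && c) || (d -> !d))))}.
!((!b && (c || !a)) -> ((!b && (c || !a)) || ((c && c) || (d -> !d)))): α-rule — add (!b && (c || !a)), !((!b && (c || !a)) || ((c && c) || (d -> !d))).
(!b && (c || !a)): α-rule — add !b, (c || !a).
!((!b && (c || !a)) || ((c && c) || (d -> !d))): α-rule — add !(!b && (c || !a)), !((c && c) || (d -> !d)).
!((c && c) || (d -> !d)): α-rule — add !(c && c), !(d -> !d).
!(d -> !d): α-rule — add d, !!d.
(c || !a): β-rule — branch into c  //  !a.
  branch 1 (add c):
    !(!b && (c || !a)): β-rule — branch into !!b  //  !(c || !a).
      branch 1.1 (add !!b):
        × closes — contains both b and !b.
      branch 1.2 (add !(c || !a)):
        !(c || !a): α-rule — add !c, !!a.
        × closes — contains both c and !c.
  branch 2 (add !a):
    !(!b && (c || !a)): β-rule — branch into !!b  //  !(c || !a).
      branch 2.1 (add !!b):
        × closes — contains both b and !b.
      branch 2.2 (add !(c || !a)):
        !(c || !a): α-rule — add !c, !!a.
        × closes — contains both a and !a.
All 4 branches close.
Every branch closed, so the negation is unsatisfiable and the formula is valid.

Valid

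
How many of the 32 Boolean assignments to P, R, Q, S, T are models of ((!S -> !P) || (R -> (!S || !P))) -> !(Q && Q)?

16

Initial set: {(((!S -> !P) || (R -> (!S || !P))) -> !(Q && Q))}.
(((!S -> !P) || (R -> (!S || !P))) -> !(Q && Q)): β-rule — branch into !((!S -> !P) || (R -> (!S || !P)))  //  !(Q && Q).
  branch 1 (add !((!S -> !P) || (R -> (!S || !P)))):
    !((!S -> !P) || (R -> (!S || !P))): α-rule — add !(!S -> !P), !(R -> (!S || !P)).
    !(!S -> !P): α-rule — add !S, !!P.
    !(R -> (!S || !P)): α-rule — add R, !(!S || !P).
    !(!S || !P): α-rule — add !!S, !!P.
    × closes — contains both S and !S.
  branch 2 (add !(Q && Q)):
    !(Q && Q): β-rule — branch into !Q  //  !Q.
      branch 2.1 (add !Q):
        ○ open, literals {Q=0}.
      branch 2.2 (add !Q):
        ○ open, literals {Q=0}.
1 branch closed, 2 open.
Each open branch fixes some atoms; the unmentioned ones are free. Counting distinct full assignments: branch {Q=0} (P, R, S, T) contributes 16 new; branch {Q=0} (P, R, S, T) contributes 0 new. Total: 16.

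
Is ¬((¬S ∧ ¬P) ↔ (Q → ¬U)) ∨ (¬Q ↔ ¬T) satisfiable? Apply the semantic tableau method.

Satisfiable

Initial set: {T (¬((¬S ∧ ¬P) ↔ (Q → ¬U)) ∨ (¬Q ↔ ¬T))}.
T (¬((¬S ∧ ¬P) ↔ (Q → ¬U)) ∨ (¬Q ↔ ¬T)): β-rule — branch into T ¬((¬S ∧ ¬P) ↔ (Q → ¬U))  //  T (¬Q ↔ ¬T).
  branch 1 (add T ¬((¬S ∧ ¬P) ↔ (Q → ¬U))):
    T ¬((¬S ∧ ¬P) ↔ (Q → ¬U)): β-rule — branch into T (¬S ∧ ¬P), F (Q → ¬U)  //  F (¬S ∧ ¬P), T (Q → ¬U).
      branch 1.1 (add T (¬S ∧ ¬P), F (Q → ¬U)):
        T (¬S ∧ ¬P): α-rule — add T ¬S, T ¬P.
        F (Q → ¬U): α-rule — add T Q, F ¬U.
        ○ open, literals {P=0, Q=1, S=0, U=1}.
      branch 1.2 (add F (¬S ∧ ¬P), T (Q → ¬U)):
        F (¬S ∧ ¬P): β-rule — branch into F ¬S  //  F ¬P.
          branch 1.2.1 (add F ¬S):
            T (Q → ¬U): β-rule — branch into F Q  //  T ¬U.
              branch 1.2.1.1 (add F Q):
                ○ open, literals {Q=0, S=1}.
              branch 1.2.1.2 (add T ¬U):
                ○ open, literals {S=1, U=0}.
          branch 1.2.2 (add F ¬P):
            T (Q → ¬U): β-rule — branch into F Q  //  T ¬U.
              branch 1.2.2.1 (add F Q):
                ○ open, literals {P=1, Q=0}.
              branch 1.2.2.2 (add T ¬U):
                ○ open, literals {P=1, U=0}.
  branch 2 (add T (¬Q ↔ ¬T)):
    T (¬Q ↔ ¬T): β-rule — branch into T ¬Q, T ¬T  //  F ¬Q, F ¬T.
      branch 2.1 (add T ¬Q, T ¬T):
        ○ open, literals {Q=0, T=0}.
      branch 2.2 (add F ¬Q, F ¬T):
        ○ open, literals {Q=1, T=1}.
0 branches closed, 7 open.
An open branch gives a satisfying assignment: P=0, Q=1, S=0, U=1.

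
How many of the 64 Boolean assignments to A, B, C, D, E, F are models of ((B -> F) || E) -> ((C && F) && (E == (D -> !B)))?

Initial set: {(((B -> F) || E) -> ((C && F) && (E == (D -> !B))))}.
(((B -> F) || E) -> ((C && F) && (E == (D -> !B)))): β-rule — branch into !((B -> F) || E)  //  ((C && F) && (E == (D -> !B))).
  branch 1 (add !((B -> F) || E)):
    !((B -> F) || E): α-rule — add !(B -> F), !E.
    !(B -> F): α-rule — add B, !F.
    ○ open, literals {B=true, E=false, F=false}.
  branch 2 (add ((C && F) && (E == (D -> !B)))):
    ((C && F) && (E == (D -> !B))): α-rule — add (C && F), (E == (D -> !B)).
    (C && F): α-rule — add C, F.
    (E == (D -> !B)): β-rule — branch into E, (D -> !B)  //  !E, !(D -> !B).
      branch 2.1 (add E, (D -> !B)):
        (D -> !B): β-rule — branch into !D  //  !B.
          branch 2.1.1 (add !D):
            ○ open, literals {C=true, D=false, E=true, F=true}.
          branch 2.1.2 (add !B):
            ○ open, literals {B=false, C=true, E=true, F=true}.
      branch 2.2 (add !E, !(D -> !B)):
        !(D -> !B): α-rule — add D, !!B.
        ○ open, literals {B=true, C=true, D=true, E=false, F=true}.
0 branches closed, 4 open.
Each open branch fixes some atoms; the unmentioned ones are free. Counting distinct full assignments: branch {B=true, E=false, F=false} (A, C, D) contributes 8 new; branch {C=true, D=false, E=true, F=true} (A, B) contributes 4 new; branch {B=false, C=true, E=true, F=true} (A, D) contributes 2 new; branch {B=true, C=true, D=true, E=false, F=true} (A) contributes 2 new. Total: 16.

16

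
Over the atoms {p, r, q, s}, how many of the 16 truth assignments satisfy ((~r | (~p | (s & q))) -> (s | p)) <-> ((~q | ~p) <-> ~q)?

12

Initial set: {(((~r | (~p | (s & q))) -> (s | p)) <-> ((~q | ~p) <-> ~q))}.
(((~r | (~p | (s & q))) -> (s | p)) <-> ((~q | ~p) <-> ~q)): β-rule — branch into ((~r | (~p | (s & q))) -> (s | p)), ((~q | ~p) <-> ~q)  //  ~((~r | (~p | (s & q))) -> (s | p)), ~((~q | ~p) <-> ~q).
  branch 1 (add ((~r | (~p | (s & q))) -> (s | p)), ((~q | ~p) <-> ~q)):
    ((~r | (~p | (s & q))) -> (s | p)): β-rule — branch into ~(~r | (~p | (s & q)))  //  (s | p).
      branch 1.1 (add ~(~r | (~p | (s & q)))):
        ~(~r | (~p | (s & q))): α-rule — add ~~r, ~(~p | (s & q)).
        ~(~p | (s & q)): α-rule — add ~~p, ~(s & q).
        ((~q | ~p) <-> ~q): β-rule — branch into (~q | ~p), ~q  //  ~(~q | ~p), ~~q.
          branch 1.1.1 (add (~q | ~p), ~q):
            ~(s & q): β-rule — branch into ~s  //  ~q.
              branch 1.1.1.1 (add ~s):
                (~q | ~p): β-rule — branch into ~q  //  ~p.
                  branch 1.1.1.1.1 (add ~q):
                    ○ open, literals {p=T, q=F, r=T, s=F}.
                  branch 1.1.1.1.2 (add ~p):
                    × closes — contains both p and ~p.
              branch 1.1.1.2 (add ~q):
                (~q | ~p): β-rule — branch into ~q  //  ~p.
                  branch 1.1.1.2.1 (add ~q):
                    ○ open, literals {p=T, q=F, r=T}.
                  branch 1.1.1.2.2 (add ~p):
                    × closes — contains both p and ~p.
          branch 1.1.2 (add ~(~q | ~p), ~~q):
            ~(~q | ~p): α-rule — add ~~q, ~~p.
            ~(s & q): β-rule — branch into ~s  //  ~q.
              branch 1.1.2.1 (add ~s):
                ○ open, literals {p=T, q=T, r=T, s=F}.
              branch 1.1.2.2 (add ~q):
                × closes — contains both q and ~q.
      branch 1.2 (add (s | p)):
        ((~q | ~p) <-> ~q): β-rule — branch into (~q | ~p), ~q  //  ~(~q | ~p), ~~q.
          branch 1.2.1 (add (~q | ~p), ~q):
            (s | p): β-rule — branch into s  //  p.
              branch 1.2.1.1 (add s):
                (~q | ~p): β-rule — branch into ~q  //  ~p.
                  branch 1.2.1.1.1 (add ~q):
                    ○ open, literals {q=F, s=T}.
                  branch 1.2.1.1.2 (add ~p):
                    ○ open, literals {p=F, q=F, s=T}.
              branch 1.2.1.2 (add p):
                (~q | ~p): β-rule — branch into ~q  //  ~p.
                  branch 1.2.1.2.1 (add ~q):
                    ○ open, literals {p=T, q=F}.
                  branch 1.2.1.2.2 (add ~p):
                    × closes — contains both p and ~p.
          branch 1.2.2 (add ~(~q | ~p), ~~q):
            ~(~q | ~p): α-rule — add ~~q, ~~p.
            (s | p): β-rule — branch into s  //  p.
              branch 1.2.2.1 (add s):
                ○ open, literals {p=T, q=T, s=T}.
              branch 1.2.2.2 (add p):
                ○ open, literals {p=T, q=T}.
  branch 2 (add ~((~r | (~p | (s & q))) -> (s | p)), ~((~q | ~p) <-> ~q)):
    ~((~r | (~p | (s & q))) -> (s | p)): α-rule — add (~r | (~p | (s & q))), ~(s | p).
    ~(s | p): α-rule — add ~s, ~p.
    ~((~q | ~p) <-> ~q): β-rule — branch into (~q | ~p), ~~q  //  ~(~q | ~p), ~q.
      branch 2.1 (add (~q | ~p), ~~q):
        (~r | (~p | (s & q))): β-rule — branch into ~r  //  (~p | (s & q)).
          branch 2.1.1 (add ~r):
            (~q | ~p): β-rule — branch into ~q  //  ~p.
              branch 2.1.1.1 (add ~q):
                × closes — contains both q and ~q.
              branch 2.1.1.2 (add ~p):
                ○ open, literals {p=F, q=T, r=F, s=F}.
          branch 2.1.2 (add (~p | (s & q))):
            (~q | ~p): β-rule — branch into ~q  //  ~p.
              branch 2.1.2.1 (add ~q):
                × closes — contains both q and ~q.
              branch 2.1.2.2 (add ~p):
                (~p | (s & q)): β-rule — branch into ~p  //  (s & q).
                  branch 2.1.2.2.1 (add ~p):
                    ○ open, literals {p=F, q=T, s=F}.
                  branch 2.1.2.2.2 (add (s & q)):
                    (s & q): α-rule — add s, q.
                    × closes — contains both s and ~s.
      branch 2.2 (add ~(~q | ~p), ~q):
        ~(~q | ~p): α-rule — add ~~q, ~~p.
        × closes — contains both q and ~q.
8 branches closed, 10 open.
Each open branch fixes some atoms; the unmentioned ones are free. Counting distinct full assignments: branch {p=T, q=F, r=T, s=F} (none free) contributes 1 new; branch {p=T, q=F, r=T} (s) contributes 1 new; branch {p=T, q=T, r=T, s=F} (none free) contributes 1 new; branch {q=F, s=T} (p, r) contributes 3 new; branch {p=F, q=F, s=T} (r) contributes 0 new; branch {p=T, q=F} (r, s) contributes 1 new; branch {p=T, q=T, s=T} (r) contributes 2 new; branch {p=T, q=T} (r, s) contributes 1 new; branch {p=F, q=T, r=F, s=F} (none free) contributes 1 new; branch {p=F, q=T, s=F} (r) contributes 1 new. Total: 12.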